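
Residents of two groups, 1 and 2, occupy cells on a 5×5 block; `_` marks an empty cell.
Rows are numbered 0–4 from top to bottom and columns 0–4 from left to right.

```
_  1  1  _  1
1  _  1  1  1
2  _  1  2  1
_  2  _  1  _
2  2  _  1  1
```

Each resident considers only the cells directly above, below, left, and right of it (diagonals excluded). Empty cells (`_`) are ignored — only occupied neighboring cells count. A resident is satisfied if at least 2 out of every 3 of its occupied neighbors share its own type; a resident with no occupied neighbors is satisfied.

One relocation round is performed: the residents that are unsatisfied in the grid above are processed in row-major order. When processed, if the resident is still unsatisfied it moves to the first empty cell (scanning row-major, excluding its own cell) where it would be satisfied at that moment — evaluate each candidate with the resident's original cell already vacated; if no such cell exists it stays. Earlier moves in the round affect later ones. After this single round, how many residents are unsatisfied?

0

Initially unsatisfied (in order): (1,0), (2,0), (2,2), (2,3), (2,4), (3,3).
  (1,0) → (0,0).
  (2,0): now satisfied by earlier moves; stays.
  (2,2) → (0,3).
  (2,3) → (2,1).
  (2,4): now satisfied by earlier moves; stays.
  (3,3): now satisfied by earlier moves; stays.
Resulting grid:
1 1 1 1 1
_ _ 1 1 1
2 2 _ _ 1
_ 2 _ 1 _
2 2 _ 1 1
All satisfied now.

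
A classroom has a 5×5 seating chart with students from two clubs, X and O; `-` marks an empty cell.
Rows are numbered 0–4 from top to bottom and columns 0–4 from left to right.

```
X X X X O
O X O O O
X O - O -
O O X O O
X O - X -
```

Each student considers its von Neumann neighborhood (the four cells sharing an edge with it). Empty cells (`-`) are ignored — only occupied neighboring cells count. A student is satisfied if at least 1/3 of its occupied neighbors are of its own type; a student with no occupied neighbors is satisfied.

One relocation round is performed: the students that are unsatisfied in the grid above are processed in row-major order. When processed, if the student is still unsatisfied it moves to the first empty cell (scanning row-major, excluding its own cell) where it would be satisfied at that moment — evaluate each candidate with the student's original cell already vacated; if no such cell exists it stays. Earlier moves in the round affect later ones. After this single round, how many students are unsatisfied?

0

Initially unsatisfied (in order): (1,0), (1,1), (2,0), (3,2), (4,0), (4,3).
  (1,0) → (2,2).
  (1,1): now satisfied by earlier moves; stays.
  (2,0) → (1,0).
  (3,2) → (2,0).
  (4,0) → (4,2).
  (4,3): now satisfied by earlier moves; stays.
Resulting grid:
X X X X O
X X O O O
X O O O -
O O - O O
- O X X -
All satisfied now.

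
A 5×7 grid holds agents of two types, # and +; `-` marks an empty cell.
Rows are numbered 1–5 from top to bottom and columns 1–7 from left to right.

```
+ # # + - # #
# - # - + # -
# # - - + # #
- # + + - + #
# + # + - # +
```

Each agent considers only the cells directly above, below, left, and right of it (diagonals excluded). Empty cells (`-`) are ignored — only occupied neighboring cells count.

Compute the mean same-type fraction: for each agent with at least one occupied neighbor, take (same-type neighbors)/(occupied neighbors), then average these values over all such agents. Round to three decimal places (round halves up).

(1,1)+ 0/2
(1,2)# 1/2
(1,3)# 2/3
(1,4)+ 0/1
(1,6)# 2/2
(1,7)# 1/1
(2,1)# 1/2
(2,3)# 1/1
(2,5)+ 1/2
(2,6)# 2/3
(3,1)# 2/2
(3,2)# 2/2
(3,5)+ 1/2
(3,6)# 2/4
(3,7)# 2/2
(4,2)# 1/3
(4,3)+ 1/3
(4,4)+ 2/2
(4,6)+ 0/3
(4,7)# 1/3
(5,1)# 0/1
(5,2)+ 0/3
(5,3)# 0/3
(5,4)+ 1/2
(5,6)# 0/2
(5,7)+ 0/2
Sum over 26 agents: 0/2 + 1/2 + 2/3 + 0/1 + 2/2 + 1/1 + 1/2 + 1/1 + 1/2 + 2/3 + 2/2 + 2/2 + 1/2 + 2/4 + 2/2 + 1/3 + 1/3 + 2/2 + 0/3 + 1/3 + 0/1 + 0/3 + 0/3 + 1/2 + 0/2 + 0/2 = 37/3; mean = 37/3 ÷ 26 = 37/78 = 0.474358… → 0.474.

0.474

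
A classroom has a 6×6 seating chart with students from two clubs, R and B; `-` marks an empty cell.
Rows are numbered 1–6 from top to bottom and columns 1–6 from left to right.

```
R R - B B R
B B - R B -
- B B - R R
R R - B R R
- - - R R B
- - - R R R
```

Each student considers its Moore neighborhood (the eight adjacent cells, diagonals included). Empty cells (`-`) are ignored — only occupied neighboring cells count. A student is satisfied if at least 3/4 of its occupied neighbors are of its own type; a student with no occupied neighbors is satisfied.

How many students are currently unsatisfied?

18

(1,1)R 1/3 ✗
(1,2)R 1/3 ✗
(1,4)B 2/3 ✗
(1,5)B 2/4 ✗
(1,6)R 0/2 ✗
(2,1)B 2/4 ✗
(2,2)B 3/5 ✗
(2,4)R 1/5 ✗
(2,5)B 2/6 ✗
(3,2)B 3/5 ✗
(3,3)B 3/5 ✗
(3,5)R 4/6 ✗
(3,6)R 3/4 ✓
(4,1)R 1/2 ✗
(4,2)R 1/3 ✗
(4,4)B 1/5 ✗
(4,5)R 5/7 ✗
(4,6)R 4/5 ✓
(5,4)R 4/5 ✓
(5,5)R 6/8 ✓
(5,6)B 0/5 ✗
(6,4)R 3/3 ✓
(6,5)R 4/5 ✓
(6,6)R 2/3 ✗
Unsatisfied: (1,1), (1,2), (1,4), (1,5), (1,6), (2,1), (2,2), (2,4), (2,5), (3,2), (3,3), (3,5), (4,1), (4,2), (4,4), (4,5), (5,6), (6,6) — 18 in total.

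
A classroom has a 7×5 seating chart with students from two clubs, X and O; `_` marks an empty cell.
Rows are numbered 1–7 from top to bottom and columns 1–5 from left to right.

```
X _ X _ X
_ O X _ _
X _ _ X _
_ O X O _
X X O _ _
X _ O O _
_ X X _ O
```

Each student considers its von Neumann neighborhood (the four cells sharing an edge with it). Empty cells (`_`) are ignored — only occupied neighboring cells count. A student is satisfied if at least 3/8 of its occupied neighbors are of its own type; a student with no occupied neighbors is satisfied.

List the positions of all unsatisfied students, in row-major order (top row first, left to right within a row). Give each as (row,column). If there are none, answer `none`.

(2,2), (3,4), (4,2), (4,3), (4,4), (5,2), (5,3)

Row 1: (1,1)X 0/0 satisfied · (1,3)X 1/1 satisfied · (1,5)X 0/0 satisfied
Row 2: (2,2)O 0/1 not · (2,3)X 1/2 satisfied
Row 3: (3,1)X 0/0 satisfied · (3,4)X 0/1 not
Row 4: (4,2)O 0/2 not · (4,3)X 0/3 not · (4,4)O 0/2 not
Row 5: (5,1)X 2/2 satisfied · (5,2)X 1/3 not · (5,3)O 1/3 not
Row 6: (6,1)X 1/1 satisfied · (6,3)O 2/3 satisfied · (6,4)O 1/1 satisfied
Row 7: (7,2)X 1/1 satisfied · (7,3)X 1/2 satisfied · (7,5)O 0/0 satisfied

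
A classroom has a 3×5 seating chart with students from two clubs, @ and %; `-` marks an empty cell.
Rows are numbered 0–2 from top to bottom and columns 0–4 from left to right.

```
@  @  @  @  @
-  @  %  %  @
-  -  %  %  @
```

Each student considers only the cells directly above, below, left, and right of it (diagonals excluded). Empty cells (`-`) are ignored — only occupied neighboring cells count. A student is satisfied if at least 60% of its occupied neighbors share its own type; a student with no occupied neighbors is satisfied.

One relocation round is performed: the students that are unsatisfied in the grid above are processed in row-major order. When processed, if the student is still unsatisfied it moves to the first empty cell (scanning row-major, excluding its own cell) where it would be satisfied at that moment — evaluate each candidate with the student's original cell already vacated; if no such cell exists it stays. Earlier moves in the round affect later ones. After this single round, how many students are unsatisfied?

3

Initially unsatisfied (in order): (1,1), (1,2), (1,3), (2,4).
  (1,1) → (1,0).
  (1,2): now satisfied by earlier moves; stays.
  (1,3) → (2,1).
  (2,4): no empty cell satisfies it; stays.
Resulting grid:
@ @ @ @ @
@ - % - @
- % % % @
Unsatisfied now: (1,2), (2,3), (2,4).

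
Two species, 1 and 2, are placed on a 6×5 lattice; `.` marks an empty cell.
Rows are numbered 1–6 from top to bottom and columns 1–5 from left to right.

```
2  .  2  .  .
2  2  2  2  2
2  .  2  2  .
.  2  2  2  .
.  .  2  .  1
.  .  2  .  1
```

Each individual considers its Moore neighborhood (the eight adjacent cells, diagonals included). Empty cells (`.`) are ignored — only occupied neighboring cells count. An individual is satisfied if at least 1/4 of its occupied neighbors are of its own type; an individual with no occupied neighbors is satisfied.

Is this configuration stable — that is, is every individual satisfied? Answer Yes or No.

Yes

Row 1: (1,1)2 2/2 ok · (1,3)2 3/3 ok
Row 2: (2,1)2 3/3 ok · (2,2)2 6/6 ok · (2,3)2 5/5 ok · (2,4)2 5/5 ok · (2,5)2 2/2 ok
Row 3: (3,1)2 3/3 ok · (3,3)2 7/7 ok · (3,4)2 6/6 ok
Row 4: (4,2)2 4/4 ok · (4,3)2 5/5 ok · (4,4)2 4/5 ok
Row 5: (5,3)2 4/4 ok · (5,5)1 1/2 ok
Row 6: (6,3)2 1/1 ok · (6,5)1 1/1 ok
All meet the threshold, so the configuration is stable.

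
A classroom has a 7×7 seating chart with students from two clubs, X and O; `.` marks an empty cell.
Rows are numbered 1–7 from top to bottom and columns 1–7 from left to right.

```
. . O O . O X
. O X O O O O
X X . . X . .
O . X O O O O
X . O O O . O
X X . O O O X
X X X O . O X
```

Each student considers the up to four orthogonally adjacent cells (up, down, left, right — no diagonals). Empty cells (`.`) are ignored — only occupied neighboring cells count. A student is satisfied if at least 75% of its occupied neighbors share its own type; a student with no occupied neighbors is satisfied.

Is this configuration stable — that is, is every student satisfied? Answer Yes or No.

Row 1: (1,3)O 1/2 not · (1,4)O 2/2 satisfied · (1,6)O 1/2 not · (1,7)X 0/2 not
Row 2: (2,2)O 0/2 not · (2,3)X 0/3 not · (2,4)O 2/3 not · (2,5)O 2/3 not · (2,6)O 3/3 satisfied · (2,7)O 1/2 not
Row 3: (3,1)X 1/2 not · (3,2)X 1/2 not · (3,5)X 0/2 not
Row 4: (4,1)O 0/2 not · (4,3)X 0/2 not · (4,4)O 2/3 not · (4,5)O 3/4 satisfied · (4,6)O 2/2 satisfied · (4,7)O 2/2 satisfied
Row 5: (5,1)X 1/2 not · (5,3)O 1/2 not · (5,4)O 4/4 satisfied · (5,5)O 3/3 satisfied · (5,7)O 1/2 not
Row 6: (6,1)X 3/3 satisfied · (6,2)X 2/2 satisfied · (6,4)O 3/3 satisfied · (6,5)O 3/3 satisfied · (6,6)O 2/3 not · (6,7)X 1/3 not
Row 7: (7,1)X 2/2 satisfied · (7,2)X 3/3 satisfied · (7,3)X 1/2 not · (7,4)O 1/2 not · (7,6)O 1/2 not · (7,7)X 1/2 not
For instance (1,3) has only 1/2 same-type neighbors, below 3/4.

No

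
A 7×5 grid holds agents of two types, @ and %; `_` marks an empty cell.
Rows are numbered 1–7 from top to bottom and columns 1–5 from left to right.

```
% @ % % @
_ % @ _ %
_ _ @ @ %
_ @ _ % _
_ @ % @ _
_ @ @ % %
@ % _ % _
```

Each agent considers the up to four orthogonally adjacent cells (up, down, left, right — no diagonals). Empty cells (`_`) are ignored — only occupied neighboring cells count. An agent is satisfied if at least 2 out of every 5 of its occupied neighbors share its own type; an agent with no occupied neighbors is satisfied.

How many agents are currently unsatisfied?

13

(1,1)% 0/1 ✗
(1,2)@ 0/3 ✗
(1,3)% 1/3 ✗
(1,4)% 1/2 ✓
(1,5)@ 0/2 ✗
(2,2)% 0/2 ✗
(2,3)@ 1/3 ✗
(2,5)% 1/2 ✓
(3,3)@ 2/2 ✓
(3,4)@ 1/3 ✗
(3,5)% 1/2 ✓
(4,2)@ 1/1 ✓
(4,4)% 0/2 ✗
(5,2)@ 2/3 ✓
(5,3)% 0/3 ✗
(5,4)@ 0/3 ✗
(6,2)@ 2/3 ✓
(6,3)@ 1/3 ✗
(6,4)% 2/4 ✓
(6,5)% 1/1 ✓
(7,1)@ 0/1 ✗
(7,2)% 0/2 ✗
(7,4)% 1/1 ✓
Unsatisfied: (1,1), (1,2), (1,3), (1,5), (2,2), (2,3), (3,4), (4,4), (5,3), (5,4), (6,3), (7,1), (7,2) — 13 in total.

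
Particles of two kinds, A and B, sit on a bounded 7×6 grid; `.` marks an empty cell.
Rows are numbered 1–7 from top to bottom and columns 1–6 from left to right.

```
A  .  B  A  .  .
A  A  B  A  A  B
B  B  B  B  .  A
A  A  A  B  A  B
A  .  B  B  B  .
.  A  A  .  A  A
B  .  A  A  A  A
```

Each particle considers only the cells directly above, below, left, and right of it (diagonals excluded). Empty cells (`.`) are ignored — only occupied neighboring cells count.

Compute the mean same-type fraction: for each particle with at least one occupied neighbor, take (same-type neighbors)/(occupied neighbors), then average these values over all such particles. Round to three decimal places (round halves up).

Row 1: (1,1)A 1/1 · (1,3)B 1/2 · (1,4)A 1/2
Row 2: (2,1)A 2/3 · (2,2)A 1/3 · (2,3)B 2/4 · (2,4)A 2/4 · (2,5)A 1/2 · (2,6)B 0/2
Row 3: (3,1)B 1/3 · (3,2)B 2/4 · (3,3)B 3/4 · (3,4)B 2/3 · (3,6)A 0/2
Row 4: (4,1)A 2/3 · (4,2)A 2/3 · (4,3)A 1/4 · (4,4)B 2/4 · (4,5)A 0/3 · (4,6)B 0/2
Row 5: (5,1)A 1/1 · (5,3)B 1/3 · (5,4)B 3/3 · (5,5)B 1/3
Row 6: (6,2)A 1/1 · (6,3)A 2/3 · (6,5)A 2/3 · (6,6)A 2/2
Row 7: (7,1)B — no occupied neighbors · (7,3)A 2/2 · (7,4)A 2/2 · (7,5)A 3/3 · (7,6)A 2/2
Sum over 32 particles: 1/1 + 1/2 + 1/2 + 2/3 + 1/3 + 2/4 + 2/4 + 1/2 + 0/2 + 1/3 + 2/4 + 3/4 + 2/3 + 0/2 + 2/3 + 2/3 + 1/4 + 2/4 + 0/3 + 0/2 + 1/1 + 1/3 + 3/3 + 1/3 + 1/1 + 2/3 + 2/3 + 2/2 + 2/2 + 2/2 + 3/3 + 2/2 = 113/6; mean = 113/6 ÷ 32 = 113/192 = 0.588541… → 0.589.

0.589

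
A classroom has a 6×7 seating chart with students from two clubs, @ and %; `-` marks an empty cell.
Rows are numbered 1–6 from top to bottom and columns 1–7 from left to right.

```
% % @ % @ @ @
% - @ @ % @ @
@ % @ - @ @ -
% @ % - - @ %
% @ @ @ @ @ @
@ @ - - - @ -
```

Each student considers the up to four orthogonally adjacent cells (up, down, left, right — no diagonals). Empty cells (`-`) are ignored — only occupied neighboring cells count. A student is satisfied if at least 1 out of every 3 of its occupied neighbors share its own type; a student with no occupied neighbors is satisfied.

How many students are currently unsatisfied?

7

Row 1: (1,1)% 2/2 satisfied · (1,2)% 1/2 satisfied · (1,3)@ 1/3 satisfied · (1,4)% 0/3 not · (1,5)@ 1/3 satisfied · (1,6)@ 3/3 satisfied · (1,7)@ 2/2 satisfied
Row 2: (2,1)% 1/2 satisfied · (2,3)@ 3/3 satisfied · (2,4)@ 1/3 satisfied · (2,5)% 0/4 not · (2,6)@ 3/4 satisfied · (2,7)@ 2/2 satisfied
Row 3: (3,1)@ 0/3 not · (3,2)% 0/3 not · (3,3)@ 1/3 satisfied · (3,5)@ 1/2 satisfied · (3,6)@ 3/3 satisfied
Row 4: (4,1)% 1/3 satisfied · (4,2)@ 1/4 not · (4,3)% 0/3 not · (4,6)@ 2/3 satisfied · (4,7)% 0/2 not
Row 5: (5,1)% 1/3 satisfied · (5,2)@ 3/4 satisfied · (5,3)@ 2/3 satisfied · (5,4)@ 2/2 satisfied · (5,5)@ 2/2 satisfied · (5,6)@ 4/4 satisfied · (5,7)@ 1/2 satisfied
Row 6: (6,1)@ 1/2 satisfied · (6,2)@ 2/2 satisfied · (6,6)@ 1/1 satisfied
Unsatisfied: (1,4), (2,5), (3,1), (3,2), (4,2), (4,3), (4,7) — 7 in total.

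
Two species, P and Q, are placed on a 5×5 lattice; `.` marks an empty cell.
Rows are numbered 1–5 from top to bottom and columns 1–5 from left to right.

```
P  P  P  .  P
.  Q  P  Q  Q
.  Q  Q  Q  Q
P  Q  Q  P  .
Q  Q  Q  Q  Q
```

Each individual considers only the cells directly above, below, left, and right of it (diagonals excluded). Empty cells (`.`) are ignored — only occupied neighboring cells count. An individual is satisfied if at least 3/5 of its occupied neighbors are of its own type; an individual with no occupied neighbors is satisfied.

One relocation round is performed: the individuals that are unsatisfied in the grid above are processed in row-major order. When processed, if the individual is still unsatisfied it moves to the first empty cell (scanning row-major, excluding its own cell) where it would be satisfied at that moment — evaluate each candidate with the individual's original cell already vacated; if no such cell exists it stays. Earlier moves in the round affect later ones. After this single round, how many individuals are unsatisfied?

1

Initially unsatisfied (in order): (1,5), (2,2), (2,3), (4,1), (4,4), (5,1).
  (1,5): no empty cell satisfies it; stays.
  (2,2) → (4,5).
  (2,3) → (1,4).
  (4,1) → (2,1).
  (4,4) → (2,2).
  (5,1): now satisfied by earlier moves; stays.
Resulting grid:
P P P P P
P P . Q Q
. Q Q Q Q
. Q Q . Q
Q Q Q Q Q
Unsatisfied now: (1,5).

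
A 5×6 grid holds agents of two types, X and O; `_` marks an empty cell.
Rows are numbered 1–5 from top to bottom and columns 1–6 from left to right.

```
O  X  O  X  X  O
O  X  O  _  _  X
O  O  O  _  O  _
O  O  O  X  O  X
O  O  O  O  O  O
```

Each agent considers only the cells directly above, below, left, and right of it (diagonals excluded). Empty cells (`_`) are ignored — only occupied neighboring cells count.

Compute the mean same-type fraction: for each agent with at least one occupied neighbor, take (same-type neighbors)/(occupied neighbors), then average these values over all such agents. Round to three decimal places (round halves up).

(1,1)O 1/2
(1,2)X 1/3
(1,3)O 1/3
(1,4)X 1/2
(1,5)X 1/2
(1,6)O 0/2
(2,1)O 2/3
(2,2)X 1/4
(2,3)O 2/3
(2,6)X 0/1
(3,1)O 3/3
(3,2)O 3/4
(3,3)O 3/3
(3,5)O 1/1
(4,1)O 3/3
(4,2)O 4/4
(4,3)O 3/4
(4,4)X 0/3
(4,5)O 2/4
(4,6)X 0/2
(5,1)O 2/2
(5,2)O 3/3
(5,3)O 3/3
(5,4)O 2/3
(5,5)O 3/3
(5,6)O 1/2
Sum over 26 agents: 1/2 + 1/3 + 1/3 + 1/2 + 1/2 + 0/2 + 2/3 + 1/4 + 2/3 + 0/1 + 3/3 + 3/4 + 3/3 + 1/1 + 3/3 + 4/4 + 3/4 + 0/3 + 2/4 + 0/2 + 2/2 + 3/3 + 3/3 + 2/3 + 3/3 + 1/2 = 191/12; mean = 191/12 ÷ 26 = 191/312 = 0.612179… → 0.612.

0.612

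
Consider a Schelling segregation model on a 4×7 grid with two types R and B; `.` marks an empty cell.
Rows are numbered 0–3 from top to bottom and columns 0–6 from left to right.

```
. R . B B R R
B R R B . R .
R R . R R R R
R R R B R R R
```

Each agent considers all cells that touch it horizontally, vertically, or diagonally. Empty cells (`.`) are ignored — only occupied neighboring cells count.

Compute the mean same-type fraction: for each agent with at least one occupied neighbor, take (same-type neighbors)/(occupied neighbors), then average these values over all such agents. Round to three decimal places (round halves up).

(0,1)R 2/3
(0,3)B 2/3
(0,4)B 2/4
(0,5)R 2/3
(0,6)R 2/2
(1,0)B 0/4
(1,1)R 4/5
(1,2)R 4/6
(1,3)B 2/5
(1,5)R 5/6
(2,0)R 4/5
(2,1)R 6/7
(2,3)R 4/6
(2,4)R 5/7
(2,5)R 6/6
(2,6)R 4/4
(3,0)R 3/3
(3,1)R 4/4
(3,2)R 3/4
(3,3)B 0/4
(3,4)R 4/5
(3,5)R 5/5
(3,6)R 3/3
Sum over 23 agents: 2/3 + 2/3 + 2/4 + 2/3 + 2/2 + 0/4 + 4/5 + 4/6 + 2/5 + 5/6 + 4/5 + 6/7 + 4/6 + 5/7 + 6/6 + 4/4 + 3/3 + 4/4 + 3/4 + 0/4 + 4/5 + 5/5 + 3/3 = 7051/420; mean = 7051/420 ÷ 23 = 7051/9660 = 0.729917… → 0.730.

0.730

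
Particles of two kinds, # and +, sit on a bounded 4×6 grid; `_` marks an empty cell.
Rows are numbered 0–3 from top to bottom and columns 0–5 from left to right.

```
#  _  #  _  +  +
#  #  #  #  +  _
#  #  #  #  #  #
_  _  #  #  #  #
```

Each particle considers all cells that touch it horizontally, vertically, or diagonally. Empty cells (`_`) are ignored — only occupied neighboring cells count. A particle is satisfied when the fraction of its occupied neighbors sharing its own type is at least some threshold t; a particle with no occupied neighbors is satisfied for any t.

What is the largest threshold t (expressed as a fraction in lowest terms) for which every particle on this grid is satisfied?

1/3

Row 0: (0,0)# 2/2 · (0,2)# 3/3 · (0,4)+ 2/3 · (0,5)+ 2/2
Row 1: (1,0)# 4/4 · (1,1)# 7/7 · (1,2)# 6/6 · (1,3)# 5/7 · (1,4)+ 2/6
Row 2: (2,0)# 3/3 · (2,1)# 6/6 · (2,2)# 7/7 · (2,3)# 7/8 · (2,4)# 6/7 · (2,5)# 3/4
Row 3: (3,2)# 4/4 · (3,3)# 5/5 · (3,4)# 5/5 · (3,5)# 3/3
The smallest same-type fraction is 2/6 at (1,4), which reduces to 1/3. Any threshold above that leaves this particle unsatisfied.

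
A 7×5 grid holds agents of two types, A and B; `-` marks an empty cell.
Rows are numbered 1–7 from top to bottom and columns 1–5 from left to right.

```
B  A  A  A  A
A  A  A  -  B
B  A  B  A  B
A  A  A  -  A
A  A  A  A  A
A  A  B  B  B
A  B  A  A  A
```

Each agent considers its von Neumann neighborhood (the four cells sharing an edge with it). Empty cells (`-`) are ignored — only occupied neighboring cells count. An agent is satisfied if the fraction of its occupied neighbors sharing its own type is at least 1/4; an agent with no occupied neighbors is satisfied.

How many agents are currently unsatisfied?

5

Row 1: (1,1)B 0/2 unhappy · (1,2)A 2/3 ok · (1,3)A 3/3 ok · (1,4)A 2/2 ok · (1,5)A 1/2 ok
Row 2: (2,1)A 1/3 ok · (2,2)A 4/4 ok · (2,3)A 2/3 ok · (2,5)B 1/2 ok
Row 3: (3,1)B 0/3 unhappy · (3,2)A 2/4 ok · (3,3)B 0/4 unhappy · (3,4)A 0/2 unhappy · (3,5)B 1/3 ok
Row 4: (4,1)A 2/3 ok · (4,2)A 4/4 ok · (4,3)A 2/3 ok · (4,5)A 1/2 ok
Row 5: (5,1)A 3/3 ok · (5,2)A 4/4 ok · (5,3)A 3/4 ok · (5,4)A 2/3 ok · (5,5)A 2/3 ok
Row 6: (6,1)A 3/3 ok · (6,2)A 2/4 ok · (6,3)B 1/4 ok · (6,4)B 2/4 ok · (6,5)B 1/3 ok
Row 7: (7,1)A 1/2 ok · (7,2)B 0/3 unhappy · (7,3)A 1/3 ok · (7,4)A 2/3 ok · (7,5)A 1/2 ok
Unsatisfied: (1,1), (3,1), (3,3), (3,4), (7,2) — 5 in total.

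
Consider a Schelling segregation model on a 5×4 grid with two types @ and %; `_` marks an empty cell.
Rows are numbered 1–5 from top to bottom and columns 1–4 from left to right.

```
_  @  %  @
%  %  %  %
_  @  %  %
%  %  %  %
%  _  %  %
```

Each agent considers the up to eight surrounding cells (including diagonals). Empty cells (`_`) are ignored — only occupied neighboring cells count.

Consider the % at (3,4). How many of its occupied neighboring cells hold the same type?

5

Occupied neighbors of (3,4): (2,3)=%, (2,4)=%, (3,3)=%, (4,3)=%, (4,4)=%.
Same type (%): 5 of 5.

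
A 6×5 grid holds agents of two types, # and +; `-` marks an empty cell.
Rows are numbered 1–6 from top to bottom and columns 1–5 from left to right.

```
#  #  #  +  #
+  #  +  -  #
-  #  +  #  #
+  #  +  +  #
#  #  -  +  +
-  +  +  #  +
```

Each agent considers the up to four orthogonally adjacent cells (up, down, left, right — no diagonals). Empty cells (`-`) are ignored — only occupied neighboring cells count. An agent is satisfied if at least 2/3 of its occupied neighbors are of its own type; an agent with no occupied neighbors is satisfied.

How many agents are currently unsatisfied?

18

(1,1)# 1/2 unhappy
(1,2)# 3/3 ok
(1,3)# 1/3 unhappy
(1,4)+ 0/2 unhappy
(1,5)# 1/2 unhappy
(2,1)+ 0/2 unhappy
(2,2)# 2/4 unhappy
(2,3)+ 1/3 unhappy
(2,5)# 2/2 ok
(3,2)# 2/3 ok
(3,3)+ 2/4 unhappy
(3,4)# 1/3 unhappy
(3,5)# 3/3 ok
(4,1)+ 0/2 unhappy
(4,2)# 2/4 unhappy
(4,3)+ 2/3 ok
(4,4)+ 2/4 unhappy
(4,5)# 1/3 unhappy
(5,1)# 1/2 unhappy
(5,2)# 2/3 ok
(5,4)+ 2/3 ok
(5,5)+ 2/3 ok
(6,2)+ 1/2 unhappy
(6,3)+ 1/2 unhappy
(6,4)# 0/3 unhappy
(6,5)+ 1/2 unhappy
Unsatisfied: (1,1), (1,3), (1,4), (1,5), (2,1), (2,2), (2,3), (3,3), (3,4), (4,1), (4,2), (4,4), (4,5), (5,1), (6,2), (6,3), (6,4), (6,5) — 18 in total.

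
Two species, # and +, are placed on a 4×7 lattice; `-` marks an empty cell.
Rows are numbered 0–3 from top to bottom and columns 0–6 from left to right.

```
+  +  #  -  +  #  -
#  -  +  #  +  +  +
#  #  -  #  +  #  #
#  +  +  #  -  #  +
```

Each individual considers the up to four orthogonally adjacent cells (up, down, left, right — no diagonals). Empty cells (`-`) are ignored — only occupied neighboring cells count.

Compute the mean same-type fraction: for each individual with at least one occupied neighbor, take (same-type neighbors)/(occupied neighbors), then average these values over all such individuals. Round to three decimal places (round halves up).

0.424

(0,0)+ 1/2
(0,1)+ 1/2
(0,2)# 0/2
(0,4)+ 1/2
(0,5)# 0/2
(1,0)# 1/2
(1,2)+ 0/2
(1,3)# 1/3
(1,4)+ 3/4
(1,5)+ 2/4
(1,6)+ 1/2
(2,0)# 3/3
(2,1)# 1/2
(2,3)# 2/3
(2,4)+ 1/3
(2,5)# 2/4
(2,6)# 1/3
(3,0)# 1/2
(3,1)+ 1/3
(3,2)+ 1/2
(3,3)# 1/2
(3,5)# 1/2
(3,6)+ 0/2
Sum over 23 individuals: 1/2 + 1/2 + 0/2 + 1/2 + 0/2 + 1/2 + 0/2 + 1/3 + 3/4 + 2/4 + 1/2 + 3/3 + 1/2 + 2/3 + 1/3 + 2/4 + 1/3 + 1/2 + 1/3 + 1/2 + 1/2 + 1/2 + 0/2 = 39/4; mean = 39/4 ÷ 23 = 39/92 = 0.423913… → 0.424.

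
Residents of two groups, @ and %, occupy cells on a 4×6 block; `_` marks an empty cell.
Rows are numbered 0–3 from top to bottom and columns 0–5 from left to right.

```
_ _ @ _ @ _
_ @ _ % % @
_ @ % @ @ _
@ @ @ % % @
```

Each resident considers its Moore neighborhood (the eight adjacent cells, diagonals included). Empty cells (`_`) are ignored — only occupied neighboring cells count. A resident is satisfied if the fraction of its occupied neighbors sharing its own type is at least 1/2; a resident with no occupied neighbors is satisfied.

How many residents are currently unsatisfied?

8

(0,2)@ 1/2 ok
(0,4)@ 1/3 unhappy
(1,1)@ 2/3 ok
(1,3)% 2/6 unhappy
(1,4)% 1/5 unhappy
(1,5)@ 2/3 ok
(2,1)@ 4/5 ok
(2,2)% 2/7 unhappy
(2,3)@ 2/7 unhappy
(2,4)@ 3/7 unhappy
(3,0)@ 2/2 ok
(3,1)@ 3/4 ok
(3,2)@ 3/5 ok
(3,3)% 2/5 unhappy
(3,4)% 1/4 unhappy
(3,5)@ 1/2 ok
Unsatisfied: (0,4), (1,3), (1,4), (2,2), (2,3), (2,4), (3,3), (3,4) — 8 in total.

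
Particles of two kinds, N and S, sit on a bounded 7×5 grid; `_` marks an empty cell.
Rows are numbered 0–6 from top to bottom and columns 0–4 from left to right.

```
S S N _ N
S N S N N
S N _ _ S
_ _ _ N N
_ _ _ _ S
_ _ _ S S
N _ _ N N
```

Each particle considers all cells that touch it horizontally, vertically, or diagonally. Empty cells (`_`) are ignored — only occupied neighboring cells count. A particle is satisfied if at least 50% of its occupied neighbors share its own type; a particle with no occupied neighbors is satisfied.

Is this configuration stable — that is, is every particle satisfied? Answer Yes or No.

(0,0)S 2/3 satisfied
(0,1)S 3/5 satisfied
(0,2)N 2/4 satisfied
(0,4)N 2/2 satisfied
(1,0)S 3/5 satisfied
(1,1)N 2/7 not
(1,2)S 1/5 not
(1,3)N 3/5 satisfied
(1,4)N 2/3 satisfied
(2,0)S 1/3 not
(2,1)N 1/4 not
(2,4)S 0/4 not
(3,3)N 1/3 not
(3,4)N 1/3 not
(4,4)S 2/4 satisfied
(5,3)S 2/4 satisfied
(5,4)S 2/4 satisfied
(6,0)N 0/0 satisfied
(6,3)N 1/3 not
(6,4)N 1/3 not
For instance (1,1) has only 2/7 same-type neighbors, below 1/2.

No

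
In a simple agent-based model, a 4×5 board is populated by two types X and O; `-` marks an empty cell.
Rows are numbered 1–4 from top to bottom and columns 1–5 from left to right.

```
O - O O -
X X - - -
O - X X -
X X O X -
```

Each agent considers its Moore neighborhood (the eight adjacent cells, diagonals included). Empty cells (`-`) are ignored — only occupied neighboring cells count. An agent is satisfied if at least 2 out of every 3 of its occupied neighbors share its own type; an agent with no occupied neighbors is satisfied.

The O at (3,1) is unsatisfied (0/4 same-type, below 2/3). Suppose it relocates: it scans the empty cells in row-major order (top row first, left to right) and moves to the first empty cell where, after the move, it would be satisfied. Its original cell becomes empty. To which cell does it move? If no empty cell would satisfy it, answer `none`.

(1,5)

Vacating (3,1). Empty cells in order:
  (1,2): 2/4 same-type → still unsatisfied.
  (1,5): 1/1 same-type → satisfied — stop here.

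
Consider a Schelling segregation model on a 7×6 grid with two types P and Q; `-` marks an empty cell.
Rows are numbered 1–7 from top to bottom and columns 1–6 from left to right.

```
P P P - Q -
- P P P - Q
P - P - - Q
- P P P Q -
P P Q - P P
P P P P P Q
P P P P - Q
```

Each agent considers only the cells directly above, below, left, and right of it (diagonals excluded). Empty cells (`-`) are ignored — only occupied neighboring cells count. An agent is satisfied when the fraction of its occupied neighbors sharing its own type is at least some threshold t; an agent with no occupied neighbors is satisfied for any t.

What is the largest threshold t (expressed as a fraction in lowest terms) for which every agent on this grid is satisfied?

0/1

Row 1: (1,1)P 1/1 · (1,2)P 3/3 · (1,3)P 2/2 · (1,5)Q — no occupied neighbors
Row 2: (2,2)P 2/2 · (2,3)P 4/4 · (2,4)P 1/1 · (2,6)Q 1/1
Row 3: (3,1)P — no occupied neighbors · (3,3)P 2/2 · (3,6)Q 1/1
Row 4: (4,2)P 2/2 · (4,3)P 3/4 · (4,4)P 1/2 · (4,5)Q 0/2
Row 5: (5,1)P 2/2 · (5,2)P 3/4 · (5,3)Q 0/3 · (5,5)P 2/3 · (5,6)P 1/2
Row 6: (6,1)P 3/3 · (6,2)P 4/4 · (6,3)P 3/4 · (6,4)P 3/3 · (6,5)P 2/3 · (6,6)Q 1/3
Row 7: (7,1)P 2/2 · (7,2)P 3/3 · (7,3)P 3/3 · (7,4)P 2/2 · (7,6)Q 1/1
The smallest same-type fraction is 0/2 at (4,5), which reduces to 0/1. Any threshold above that leaves this agent unsatisfied.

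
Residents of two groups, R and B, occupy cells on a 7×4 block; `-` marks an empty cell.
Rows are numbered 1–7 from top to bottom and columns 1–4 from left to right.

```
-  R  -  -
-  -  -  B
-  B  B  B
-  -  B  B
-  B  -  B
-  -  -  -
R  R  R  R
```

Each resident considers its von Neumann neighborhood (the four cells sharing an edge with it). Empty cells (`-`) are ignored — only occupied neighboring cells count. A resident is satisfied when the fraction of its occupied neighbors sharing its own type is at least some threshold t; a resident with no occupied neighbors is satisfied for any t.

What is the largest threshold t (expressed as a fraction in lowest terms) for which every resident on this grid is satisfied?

1/1

Row 1: (1,2)R — no occupied neighbors
Row 2: (2,4)B 1/1
Row 3: (3,2)B 1/1 · (3,3)B 3/3 · (3,4)B 3/3
Row 4: (4,3)B 2/2 · (4,4)B 3/3
Row 5: (5,2)B — no occupied neighbors · (5,4)B 1/1
Row 7: (7,1)R 1/1 · (7,2)R 2/2 · (7,3)R 2/2 · (7,4)R 1/1
The smallest same-type fraction is 1/1 at (2,4), which reduces to 1/1. Any threshold above that leaves this resident unsatisfied.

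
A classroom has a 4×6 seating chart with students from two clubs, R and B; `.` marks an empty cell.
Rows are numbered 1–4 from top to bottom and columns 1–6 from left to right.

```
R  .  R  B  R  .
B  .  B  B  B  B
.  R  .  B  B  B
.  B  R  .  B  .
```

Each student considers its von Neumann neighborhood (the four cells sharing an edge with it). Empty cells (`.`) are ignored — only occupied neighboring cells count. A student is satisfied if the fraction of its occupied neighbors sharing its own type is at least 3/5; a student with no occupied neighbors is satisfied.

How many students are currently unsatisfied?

(1,1)R 0/1 not
(1,3)R 0/2 not
(1,4)B 1/3 not
(1,5)R 0/2 not
(2,1)B 0/1 not
(2,3)B 1/2 not
(2,4)B 4/4 satisfied
(2,5)B 3/4 satisfied
(2,6)B 2/2 satisfied
(3,2)R 0/1 not
(3,4)B 2/2 satisfied
(3,5)B 4/4 satisfied
(3,6)B 2/2 satisfied
(4,2)B 0/2 not
(4,3)R 0/1 not
(4,5)B 1/1 satisfied
Unsatisfied: (1,1), (1,3), (1,4), (1,5), (2,1), (2,3), (3,2), (4,2), (4,3) — 9 in total.

9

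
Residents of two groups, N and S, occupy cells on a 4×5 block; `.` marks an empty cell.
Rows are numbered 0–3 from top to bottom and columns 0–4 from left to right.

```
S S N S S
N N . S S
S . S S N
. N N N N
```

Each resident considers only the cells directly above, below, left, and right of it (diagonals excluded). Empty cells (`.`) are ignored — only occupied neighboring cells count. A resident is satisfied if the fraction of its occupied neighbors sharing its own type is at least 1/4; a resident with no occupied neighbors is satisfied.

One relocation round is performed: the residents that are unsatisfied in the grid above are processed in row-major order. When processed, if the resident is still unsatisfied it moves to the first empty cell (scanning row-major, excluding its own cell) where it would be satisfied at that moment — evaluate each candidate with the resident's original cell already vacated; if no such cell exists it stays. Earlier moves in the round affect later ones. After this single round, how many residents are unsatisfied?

0

Initially unsatisfied (in order): (0,2), (2,0).
  (0,2) → (1,2).
  (2,0) → (0,2).
Resulting grid:
S S S S S
N N N S S
. . S S N
. N N N N
All satisfied now.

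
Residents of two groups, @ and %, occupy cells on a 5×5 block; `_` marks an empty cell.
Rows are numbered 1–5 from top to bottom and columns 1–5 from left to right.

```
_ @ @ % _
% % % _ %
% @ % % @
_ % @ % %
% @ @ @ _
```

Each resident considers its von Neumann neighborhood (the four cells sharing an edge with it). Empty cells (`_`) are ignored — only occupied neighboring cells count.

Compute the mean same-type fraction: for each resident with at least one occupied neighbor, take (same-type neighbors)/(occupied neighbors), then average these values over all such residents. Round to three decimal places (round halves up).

0.388

Row 1: (1,2)@ 1/2 · (1,3)@ 1/3 · (1,4)% 0/1
Row 2: (2,1)% 2/2 · (2,2)% 2/4 · (2,3)% 2/3 · (2,5)% 0/1
Row 3: (3,1)% 1/2 · (3,2)@ 0/4 · (3,3)% 2/4 · (3,4)% 2/3 · (3,5)@ 0/3
Row 4: (4,2)% 0/3 · (4,3)@ 1/4 · (4,4)% 2/4 · (4,5)% 1/2
Row 5: (5,1)% 0/1 · (5,2)@ 1/3 · (5,3)@ 3/3 · (5,4)@ 1/2
Sum over 20 residents: 1/2 + 1/3 + 0/1 + 2/2 + 2/4 + 2/3 + 0/1 + 1/2 + 0/4 + 2/4 + 2/3 + 0/3 + 0/3 + 1/4 + 2/4 + 1/2 + 0/1 + 1/3 + 3/3 + 1/2 = 31/4; mean = 31/4 ÷ 20 = 31/80 = 0.3875 → 0.388.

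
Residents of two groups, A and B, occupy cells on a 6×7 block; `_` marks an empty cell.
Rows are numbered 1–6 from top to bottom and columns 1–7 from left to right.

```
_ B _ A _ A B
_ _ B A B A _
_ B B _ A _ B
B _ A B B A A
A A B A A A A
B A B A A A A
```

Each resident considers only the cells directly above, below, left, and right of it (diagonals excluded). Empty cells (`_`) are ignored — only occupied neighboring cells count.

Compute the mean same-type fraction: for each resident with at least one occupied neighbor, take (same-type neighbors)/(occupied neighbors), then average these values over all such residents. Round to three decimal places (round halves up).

Row 1: (1,2)B — no occupied neighbors · (1,4)A 1/1 · (1,6)A 1/2 · (1,7)B 0/1
Row 2: (2,3)B 1/2 · (2,4)A 1/3 · (2,5)B 0/3 · (2,6)A 1/2
Row 3: (3,2)B 1/1 · (3,3)B 2/3 · (3,5)A 0/2 · (3,7)B 0/1
Row 4: (4,1)B 0/1 · (4,3)A 0/3 · (4,4)B 1/3 · (4,5)B 1/4 · (4,6)A 2/3 · (4,7)A 2/3
Row 5: (5,1)A 1/3 · (5,2)A 2/3 · (5,3)B 1/4 · (5,4)A 2/4 · (5,5)A 3/4 · (5,6)A 4/4 · (5,7)A 3/3
Row 6: (6,1)B 0/2 · (6,2)A 1/3 · (6,3)B 1/3 · (6,4)A 2/3 · (6,5)A 3/3 · (6,6)A 3/3 · (6,7)A 2/2
Sum over 31 residents: 1/1 + 1/2 + 0/1 + 1/2 + 1/3 + 0/3 + 1/2 + 1/1 + 2/3 + 0/2 + 0/1 + 0/1 + 0/3 + 1/3 + 1/4 + 2/3 + 2/3 + 1/3 + 2/3 + 1/4 + 2/4 + 3/4 + 4/4 + 3/3 + 0/2 + 1/3 + 1/3 + 2/3 + 3/3 + 3/3 + 2/2 = 61/4; mean = 61/4 ÷ 31 = 61/124 = 0.491935… → 0.492.

0.492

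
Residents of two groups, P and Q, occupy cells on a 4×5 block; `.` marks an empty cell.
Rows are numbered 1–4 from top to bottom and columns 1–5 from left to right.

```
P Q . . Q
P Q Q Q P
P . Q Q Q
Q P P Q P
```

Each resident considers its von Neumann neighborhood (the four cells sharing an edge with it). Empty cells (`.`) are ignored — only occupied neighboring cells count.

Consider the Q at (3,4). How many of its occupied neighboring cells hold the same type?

4

Occupied neighbors of (3,4): (2,4)=Q, (4,4)=Q, (3,3)=Q, (3,5)=Q.
Same type (Q): 4 of 4.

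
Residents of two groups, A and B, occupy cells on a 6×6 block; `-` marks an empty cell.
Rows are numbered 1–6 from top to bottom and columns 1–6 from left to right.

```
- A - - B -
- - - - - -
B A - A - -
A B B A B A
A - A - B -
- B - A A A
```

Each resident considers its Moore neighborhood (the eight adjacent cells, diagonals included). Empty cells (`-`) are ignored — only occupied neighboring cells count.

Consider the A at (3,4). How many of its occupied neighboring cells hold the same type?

1

Occupied neighbors of (3,4): (4,3)=B, (4,4)=A, (4,5)=B.
Same type (A): 1 of 3.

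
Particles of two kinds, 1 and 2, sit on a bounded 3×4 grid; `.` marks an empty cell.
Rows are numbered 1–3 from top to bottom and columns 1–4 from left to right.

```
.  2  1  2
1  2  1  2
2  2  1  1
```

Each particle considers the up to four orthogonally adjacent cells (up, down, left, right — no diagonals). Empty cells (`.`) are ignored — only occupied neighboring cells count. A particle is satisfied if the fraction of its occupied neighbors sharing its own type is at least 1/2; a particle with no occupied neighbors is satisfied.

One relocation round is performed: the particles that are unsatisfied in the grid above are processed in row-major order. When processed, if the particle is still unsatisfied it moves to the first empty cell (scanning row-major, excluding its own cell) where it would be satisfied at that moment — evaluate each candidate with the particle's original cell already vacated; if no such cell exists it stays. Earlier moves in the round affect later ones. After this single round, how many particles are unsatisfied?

2

Initially unsatisfied (in order): (1,3), (2,1), (2,4).
  (1,3) → (1,1).
  (2,1): no empty cell satisfies it; stays.
  (2,4) → (1,3).
Resulting grid:
1 2 2 2
1 2 1 .
2 2 1 1
Unsatisfied now: (2,1), (2,3).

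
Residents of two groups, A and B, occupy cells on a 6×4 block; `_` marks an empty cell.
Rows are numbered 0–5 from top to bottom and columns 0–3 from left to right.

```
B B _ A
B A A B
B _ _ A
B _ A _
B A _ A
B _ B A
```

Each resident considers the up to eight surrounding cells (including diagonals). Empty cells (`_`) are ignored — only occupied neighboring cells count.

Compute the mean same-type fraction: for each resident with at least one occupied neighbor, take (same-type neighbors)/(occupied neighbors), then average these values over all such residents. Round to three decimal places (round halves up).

Row 0: (0,0)B 2/3 · (0,1)B 2/4 · (0,3)A 1/2
Row 1: (1,0)B 3/4 · (1,1)A 1/5 · (1,2)A 3/5 · (1,3)B 0/3
Row 2: (2,0)B 2/3 · (2,3)A 2/3
Row 3: (3,0)B 2/3 · (3,2)A 3/3
Row 4: (4,0)B 2/3 · (4,1)A 1/5 · (4,3)A 2/3
Row 5: (5,0)B 1/2 · (5,2)B 0/3 · (5,3)A 1/2
Sum over 17 residents: 2/3 + 2/4 + 1/2 + 3/4 + 1/5 + 3/5 + 0/3 + 2/3 + 2/3 + 2/3 + 3/3 + 2/3 + 1/5 + 2/3 + 1/2 + 0/3 + 1/2 = 35/4; mean = 35/4 ÷ 17 = 35/68 = 0.514705… → 0.515.

0.515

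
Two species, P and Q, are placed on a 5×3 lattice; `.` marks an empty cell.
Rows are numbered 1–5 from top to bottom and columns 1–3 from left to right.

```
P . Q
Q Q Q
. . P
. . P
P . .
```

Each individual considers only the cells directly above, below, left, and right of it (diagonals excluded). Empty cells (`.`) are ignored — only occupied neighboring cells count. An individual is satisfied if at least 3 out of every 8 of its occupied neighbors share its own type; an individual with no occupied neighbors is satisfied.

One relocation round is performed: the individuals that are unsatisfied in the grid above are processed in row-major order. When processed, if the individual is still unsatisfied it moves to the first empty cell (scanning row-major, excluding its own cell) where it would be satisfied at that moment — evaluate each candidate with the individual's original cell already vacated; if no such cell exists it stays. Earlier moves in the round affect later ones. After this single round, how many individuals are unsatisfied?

Initially unsatisfied (in order): (1,1).
  (1,1) → (3,2).
Resulting grid:
. . Q
Q Q Q
. P P
. . P
P . .
All satisfied now.

0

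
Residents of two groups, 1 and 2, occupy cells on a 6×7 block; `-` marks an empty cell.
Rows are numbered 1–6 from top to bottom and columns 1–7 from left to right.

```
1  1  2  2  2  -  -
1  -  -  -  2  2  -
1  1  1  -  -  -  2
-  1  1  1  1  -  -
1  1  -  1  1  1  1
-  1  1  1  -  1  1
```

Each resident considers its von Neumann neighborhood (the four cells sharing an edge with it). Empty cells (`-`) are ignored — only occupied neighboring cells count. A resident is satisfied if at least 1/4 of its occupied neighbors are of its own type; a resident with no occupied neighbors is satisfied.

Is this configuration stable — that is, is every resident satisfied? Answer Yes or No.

Row 1: (1,1)1 2/2 ✓ · (1,2)1 1/2 ✓ · (1,3)2 1/2 ✓ · (1,4)2 2/2 ✓ · (1,5)2 2/2 ✓
Row 2: (2,1)1 2/2 ✓ · (2,5)2 2/2 ✓ · (2,6)2 1/1 ✓
Row 3: (3,1)1 2/2 ✓ · (3,2)1 3/3 ✓ · (3,3)1 2/2 ✓ · (3,7)2 0/0 ✓
Row 4: (4,2)1 3/3 ✓ · (4,3)1 3/3 ✓ · (4,4)1 3/3 ✓ · (4,5)1 2/2 ✓
Row 5: (5,1)1 1/1 ✓ · (5,2)1 3/3 ✓ · (5,4)1 3/3 ✓ · (5,5)1 3/3 ✓ · (5,6)1 3/3 ✓ · (5,7)1 2/2 ✓
Row 6: (6,2)1 2/2 ✓ · (6,3)1 2/2 ✓ · (6,4)1 2/2 ✓ · (6,6)1 2/2 ✓ · (6,7)1 2/2 ✓
All meet the threshold, so the configuration is stable.

Yes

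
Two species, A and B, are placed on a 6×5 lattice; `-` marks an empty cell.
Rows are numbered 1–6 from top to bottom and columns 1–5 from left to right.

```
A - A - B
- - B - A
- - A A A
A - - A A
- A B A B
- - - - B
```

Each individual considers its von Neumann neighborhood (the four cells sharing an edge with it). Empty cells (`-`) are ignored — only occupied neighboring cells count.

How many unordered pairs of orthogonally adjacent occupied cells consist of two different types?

7

Scan each occupied cell's neighbors to the right and below so each pair is counted once.
From row 1: 2 unlike of 2 pairs (running 2/2).
From row 2: 1 unlike of 2 pairs (running 3/4).
From row 3: 0 unlike of 4 pairs (running 3/8).
From row 4: 1 unlike of 3 pairs (running 4/11).
From row 5: 3 unlike of 4 pairs (running 7/15).
Total adjacent occupied pairs: 15; unlike-type pairs: 7.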